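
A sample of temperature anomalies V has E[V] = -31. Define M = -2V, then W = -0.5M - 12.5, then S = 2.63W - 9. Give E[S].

E[S] = -123.405

E[M] = (-2)·(-31) = 62.
E[W] = (-0.5)·62 + (-12.5) = -43.5.
E[S] = 2.63·(-43.5) + (-9) = -123.405.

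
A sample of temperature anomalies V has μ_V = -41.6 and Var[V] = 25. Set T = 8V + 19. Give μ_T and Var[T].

μ_T = -313.8, Var[T] = 1600

T = 8V + 19 is linear with a = 8, b = 19.
μ_T = a·μ_V + b = 8·(-41.6) + 19 = -313.8.
Var[T] = a²·Var[V] = 8²·25 = 1600 (the additive constant 19 does not affect variance).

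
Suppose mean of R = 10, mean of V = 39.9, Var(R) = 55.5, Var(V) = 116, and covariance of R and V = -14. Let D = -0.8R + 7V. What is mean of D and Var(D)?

mean of D = 271.3, Var(D) = 5876.32

mean of D = (-0.8)·mean of R + 7·mean of V = (-0.8)·10 + 7·39.9 = 271.3.
Var(D) = a²·Var(R) + b²·Var(V) + 2ab·covariance of R and V with a = -0.8, b = 7.
= (-0.8)²·55.5 + 7²·116 + 2·(-0.8)·7·(-14)
= 35.52 + 5684 + 156.8 = 5876.32.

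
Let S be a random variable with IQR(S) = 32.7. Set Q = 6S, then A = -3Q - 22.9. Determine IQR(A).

IQR(A) = 588.6

IQR(Q) = |6|·32.7 = 196.2.
IQR(A) = |-3|·196.2 = 588.6.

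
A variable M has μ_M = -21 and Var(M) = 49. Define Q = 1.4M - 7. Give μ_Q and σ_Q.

Q = 1.4M - 7 is linear with a = 1.4, b = -7.
μ_Q = a·μ_M + b = 1.4·(-21) + (-7) = -36.4.
σ_M = √49 = 7.
σ_Q = |a|·σ_M = |1.4|·7 = 9.8.

μ_Q = -36.4, σ_Q = 9.8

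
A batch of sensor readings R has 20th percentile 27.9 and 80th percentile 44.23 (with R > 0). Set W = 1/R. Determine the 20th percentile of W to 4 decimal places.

1/R is decreasing on R > 0, so percentile order reverses: P_{20}(W) uses P_{80}(R) = 44.23.
P_{20}(W) = 1/44.23 ≈ 0.0226.

20th percentile of W = 0.0226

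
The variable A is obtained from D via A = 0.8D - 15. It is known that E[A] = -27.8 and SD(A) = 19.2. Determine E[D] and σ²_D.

E[D] = -16, σ²_D = 576

From A = 0.8D - 15: E[A] = a·E[D] + b, so E[D] = (E[A] − b)/a = (-27.8 − (-15))/0.8 = -16.
σ²_A = 19.2² = 368.64.
σ²_A = a²·σ²_D, so σ²_D = 368.64/0.8² = 576.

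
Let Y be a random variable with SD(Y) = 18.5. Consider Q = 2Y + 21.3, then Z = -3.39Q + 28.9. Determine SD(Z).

SD(Q) = |2|·18.5 = 37.
SD(Z) = |-3.39|·37 = 125.43.

SD(Z) = 125.43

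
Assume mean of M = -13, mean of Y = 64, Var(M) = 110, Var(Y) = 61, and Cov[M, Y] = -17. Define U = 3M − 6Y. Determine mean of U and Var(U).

mean of U = -423, Var(U) = 3798

mean of U = 3·mean of M + (-6)·mean of Y = 3·(-13) + (-6)·64 = -423.
Var(U) = a²·Var(M) + b²·Var(Y) + 2ab·Cov[M, Y] with a = 3, b = -6.
= 3²·110 + (-6)²·61 + 2·3·(-6)·(-17)
= 990 + 2196 + 612 = 3798.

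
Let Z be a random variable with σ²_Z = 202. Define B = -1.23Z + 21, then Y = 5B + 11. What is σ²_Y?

σ²_Y = 7640.145

σ²_B = (-1.23)²·202 = 305.6058.
σ²_Y = 5²·305.6058 = 7640.145.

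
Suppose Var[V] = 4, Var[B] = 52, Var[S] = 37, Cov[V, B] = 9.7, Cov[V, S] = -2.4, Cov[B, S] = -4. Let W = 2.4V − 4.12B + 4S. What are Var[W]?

Var[W] = 1391.6416

Var[W] = a²·Var[V] + b²·Var[B] + c²·Var[S] + 2ab·Cov[V, B] + 2ac·Cov[V, S] + 2bc·Cov[B, S], with a = 2.4, b = -4.12, c = 4.
= 23.04 + 882.6688 + 592 + (-191.8272) + (-46.08) + 131.84
= 1391.6416.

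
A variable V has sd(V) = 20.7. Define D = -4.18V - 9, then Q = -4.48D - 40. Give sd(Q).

sd(Q) = 387.63648

sd(D) = |-4.18|·20.7 = 86.526.
sd(Q) = |-4.48|·86.526 = 387.63648.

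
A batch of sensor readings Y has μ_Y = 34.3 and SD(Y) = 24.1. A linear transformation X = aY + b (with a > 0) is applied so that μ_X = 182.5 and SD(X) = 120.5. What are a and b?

SD(X) = a·SD(Y) (a > 0), so a = 120.5/24.1 = 5.
μ_X = a·μ_Y + b, so b = 182.5 − 5·34.3 = 11.

a = 5, b = 11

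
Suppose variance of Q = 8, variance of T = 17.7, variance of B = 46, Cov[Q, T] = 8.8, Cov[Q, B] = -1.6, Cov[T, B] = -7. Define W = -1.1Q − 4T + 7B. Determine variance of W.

variance of W = 3040.96

variance of W = a²·variance of Q + b²·variance of T + c²·variance of B + 2ab·Cov[Q, T] + 2ac·Cov[Q, B] + 2bc·Cov[T, B], with a = -1.1, b = -4, c = 7.
= 9.68 + 283.2 + 2254 + 77.44 + 24.64 + 392
= 3040.96.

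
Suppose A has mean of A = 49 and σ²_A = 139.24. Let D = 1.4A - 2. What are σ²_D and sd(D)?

σ²_D = 272.9104, sd(D) = 16.52

D = 1.4A - 2 is linear with a = 1.4, b = -2.
σ²_D = a²·σ²_A = 1.4²·139.24 = 272.9104 (the additive constant -2 does not affect variance).
sd(A) = √139.24 = 11.8.
sd(D) = |a|·sd(A) = |1.4|·11.8 = 16.52.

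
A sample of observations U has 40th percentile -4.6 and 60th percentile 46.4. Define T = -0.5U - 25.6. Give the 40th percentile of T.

40th percentile of T = -48.8

Since a = -0.5 < 0 the transformation is decreasing, reversing order: the 40th percentile of T corresponds to the 60th percentile of U.
So P_{40}(T) = a·P_{60}(U) + b = (-0.5)·46.4 + (-25.6) = -48.8.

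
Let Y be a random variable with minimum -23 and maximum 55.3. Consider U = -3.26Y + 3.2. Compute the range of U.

Range(U) = 255.258

Range of Y = 55.3 − (-23) = 78.3.
Range(U) = |a|·Range(Y) = |-3.26|·78.3 = 255.258.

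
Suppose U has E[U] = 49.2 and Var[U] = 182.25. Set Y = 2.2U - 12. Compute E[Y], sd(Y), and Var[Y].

E[Y] = 96.24, sd(Y) = 29.7, Var[Y] = 882.09

Y = 2.2U - 12 is linear with a = 2.2, b = -12.
E[Y] = a·E[U] + b = 2.2·49.2 + (-12) = 96.24.
sd(U) = √182.25 = 13.5.
sd(Y) = |a|·sd(U) = |2.2|·13.5 = 29.7.
Var[Y] = a²·Var[U] = 2.2²·182.25 = 882.09 (the additive constant -12 does not affect variance).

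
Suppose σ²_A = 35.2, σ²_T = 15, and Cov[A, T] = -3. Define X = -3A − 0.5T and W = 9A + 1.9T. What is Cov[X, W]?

By bilinearity, Cov[X, W] = ac·σ²_A + bd·σ²_T + (ad+bc)·Cov[A, T], with a=-3, b=-0.5, c=9, d=1.9.
ac·σ²_A = (-3)·9·35.2 = -950.4
bd·σ²_T = (-0.5)·1.9·15 = -14.25
(ad+bc)·Cov[A, T] = (-10.2)·(-3) = 30.6
Cov[X, W] = -950.4 + (-14.25) + 30.6 = -934.05.

Cov[X, W] = -934.05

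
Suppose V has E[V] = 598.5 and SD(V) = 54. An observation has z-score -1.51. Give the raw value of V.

V = 516.96

V = E[V] + z·SD(V) = 598.5 + (-1.51)·54 = 516.96.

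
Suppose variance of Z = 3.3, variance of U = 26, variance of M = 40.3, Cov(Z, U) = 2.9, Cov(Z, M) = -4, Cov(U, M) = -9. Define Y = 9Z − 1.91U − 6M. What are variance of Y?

variance of Y = 1938.9686

variance of Y = a²·variance of Z + b²·variance of U + c²·variance of M + 2ab·Cov(Z, U) + 2ac·Cov(Z, M) + 2bc·Cov(U, M), with a = 9, b = -1.91, c = -6.
= 267.3 + 94.8506 + 1450.8 + (-99.702) + 432 + (-206.28)
= 1938.9686.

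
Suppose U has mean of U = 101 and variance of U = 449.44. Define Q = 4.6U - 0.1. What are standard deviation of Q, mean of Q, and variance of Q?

standard deviation of Q = 97.52, mean of Q = 464.5, variance of Q = 9510.1504

Q = 4.6U - 0.1 is linear with a = 4.6, b = -0.1.
standard deviation of U = √449.44 = 21.2.
standard deviation of Q = |a|·standard deviation of U = |4.6|·21.2 = 97.52.
mean of Q = a·mean of U + b = 4.6·101 + (-0.1) = 464.5.
variance of Q = a²·variance of U = 4.6²·449.44 = 9510.1504 (the additive constant -0.1 does not affect variance).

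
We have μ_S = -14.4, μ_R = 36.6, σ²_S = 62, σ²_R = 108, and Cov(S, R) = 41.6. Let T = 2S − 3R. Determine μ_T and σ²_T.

μ_T = 2·μ_S + (-3)·μ_R = 2·(-14.4) + (-3)·36.6 = -138.6.
σ²_T = a²·σ²_S + b²·σ²_R + 2ab·Cov(S, R) with a = 2, b = -3.
= 2²·62 + (-3)²·108 + 2·2·(-3)·41.6
= 248 + 972 + (-499.2) = 720.8.

μ_T = -138.6, σ²_T = 720.8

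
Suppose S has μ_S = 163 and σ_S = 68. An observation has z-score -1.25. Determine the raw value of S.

S = 78

S = μ_S + z·σ_S = 163 + (-1.25)·68 = 78.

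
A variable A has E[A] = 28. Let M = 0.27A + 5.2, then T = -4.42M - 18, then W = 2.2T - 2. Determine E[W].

E[M] = 0.27·28 + 5.2 = 12.76.
E[T] = (-4.42)·12.76 + (-18) = -74.3992.
E[W] = 2.2·(-74.3992) + (-2) = -165.67824.

E[W] = -165.67824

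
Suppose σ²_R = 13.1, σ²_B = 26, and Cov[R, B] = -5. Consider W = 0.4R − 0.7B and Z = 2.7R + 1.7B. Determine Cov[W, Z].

Cov[W, Z] = -10.742

By bilinearity, Cov[W, Z] = ac·σ²_R + bd·σ²_B + (ad+bc)·Cov[R, B], with a=0.4, b=-0.7, c=2.7, d=1.7.
ac·σ²_R = 0.4·2.7·13.1 = 14.148
bd·σ²_B = (-0.7)·1.7·26 = -30.94
(ad+bc)·Cov[R, B] = (-1.21)·(-5) = 6.05
Cov[W, Z] = 14.148 + (-30.94) + 6.05 = -10.742.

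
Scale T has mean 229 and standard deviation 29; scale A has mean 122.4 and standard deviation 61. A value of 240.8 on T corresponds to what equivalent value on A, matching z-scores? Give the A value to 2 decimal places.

z = (240.8 − 229)/29 ≈ 0.4069.
A = 122.4 + z·61 = 122.4 + (240.8 − 229)·61/29 ≈ 147.22.

A = 147.22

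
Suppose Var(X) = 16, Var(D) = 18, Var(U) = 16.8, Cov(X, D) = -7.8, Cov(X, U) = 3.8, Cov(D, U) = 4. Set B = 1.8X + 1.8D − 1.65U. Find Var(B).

Var(B) = 59.022

Var(B) = a²·Var(X) + b²·Var(D) + c²·Var(U) + 2ab·Cov(X, D) + 2ac·Cov(X, U) + 2bc·Cov(D, U), with a = 1.8, b = 1.8, c = -1.65.
= 51.84 + 58.32 + 45.738 + (-50.544) + (-22.572) + (-23.76)
= 59.022.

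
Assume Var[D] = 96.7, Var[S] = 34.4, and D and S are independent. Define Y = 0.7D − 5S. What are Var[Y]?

Var[Y] = a²·Var[D] + b²·Var[S] + 2ab·Cov(D, S) with a = 0.7, b = -5.
Independence gives Cov(D, S) = 0.
= 0.7²·96.7 + (-5)²·34.4 + 2·0.7·(-5)·0
= 47.383 + 860 + 0 = 907.383.

Var[Y] = 907.383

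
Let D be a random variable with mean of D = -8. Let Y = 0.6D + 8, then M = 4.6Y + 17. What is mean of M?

mean of M = 31.72

mean of Y = 0.6·(-8) + 8 = 3.2.
mean of M = 4.6·3.2 + 17 = 31.72.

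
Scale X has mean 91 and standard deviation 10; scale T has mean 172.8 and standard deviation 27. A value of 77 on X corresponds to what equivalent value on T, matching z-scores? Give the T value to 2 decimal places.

z = (77 − 91)/10 = -1.4.
T = 172.8 + z·27 = 172.8 + (77 − 91)·27/10 = 135.00.

T = 135.00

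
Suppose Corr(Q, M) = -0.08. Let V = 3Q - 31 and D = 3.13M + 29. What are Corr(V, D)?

Corr(V, D) = -0.08

Linear rescalings preserve correlation up to sign; here the slopes 3 and 3.13 have the same sign, so Corr(V, D) = Corr(Q, M) = -0.08.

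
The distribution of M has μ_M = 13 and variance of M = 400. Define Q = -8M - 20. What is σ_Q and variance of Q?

σ_Q = 160, variance of Q = 25600

Q = -8M - 20 is linear with a = -8, b = -20.
σ_M = √400 = 20.
σ_Q = |a|·σ_M = |-8|·20 = 160.
variance of Q = a²·variance of M = (-8)²·400 = 25600 (the additive constant -20 does not affect variance).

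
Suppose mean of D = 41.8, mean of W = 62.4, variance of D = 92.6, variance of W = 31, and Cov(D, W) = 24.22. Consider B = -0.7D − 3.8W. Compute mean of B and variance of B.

mean of B = (-0.7)·mean of D + (-3.8)·mean of W = (-0.7)·41.8 + (-3.8)·62.4 = -266.38.
variance of B = a²·variance of D + b²·variance of W + 2ab·Cov(D, W) with a = -0.7, b = -3.8.
= (-0.7)²·92.6 + (-3.8)²·31 + 2·(-0.7)·(-3.8)·24.22
= 45.374 + 447.64 + 128.8504 = 621.8644.

mean of B = -266.38, variance of B = 621.8644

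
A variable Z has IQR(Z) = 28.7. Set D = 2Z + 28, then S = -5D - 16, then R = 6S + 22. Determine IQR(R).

IQR(R) = 1722

IQR(D) = |2|·28.7 = 57.4.
IQR(S) = |-5|·57.4 = 287.
IQR(R) = |6|·287 = 1722.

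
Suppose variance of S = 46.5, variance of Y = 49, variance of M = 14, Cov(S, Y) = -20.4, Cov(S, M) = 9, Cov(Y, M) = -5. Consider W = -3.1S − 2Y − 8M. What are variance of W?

variance of W = a²·variance of S + b²·variance of Y + c²·variance of M + 2ab·Cov(S, Y) + 2ac·Cov(S, M) + 2bc·Cov(Y, M), with a = -3.1, b = -2, c = -8.
= 446.865 + 196 + 896 + (-252.96) + 446.4 + (-160)
= 1572.305.

variance of W = 1572.305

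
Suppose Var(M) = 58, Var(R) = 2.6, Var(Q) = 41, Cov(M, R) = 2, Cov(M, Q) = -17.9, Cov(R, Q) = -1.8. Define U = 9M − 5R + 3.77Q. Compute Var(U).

Var(U) = a²·Var(M) + b²·Var(R) + c²·Var(Q) + 2ab·Cov(M, R) + 2ac·Cov(M, Q) + 2bc·Cov(R, Q), with a = 9, b = -5, c = 3.77.
= 4698 + 65 + 582.7289 + (-180) + (-1214.694) + 67.86
= 4018.8949.

Var(U) = 4018.8949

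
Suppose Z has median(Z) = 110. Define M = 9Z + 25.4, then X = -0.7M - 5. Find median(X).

median(M) = 9·110 + 25.4 = 1015.4.
median(X) = (-0.7)·1015.4 + (-5) = -715.78.

median(X) = -715.78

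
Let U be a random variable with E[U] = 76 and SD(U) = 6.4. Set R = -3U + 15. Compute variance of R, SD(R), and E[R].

variance of R = 368.64, SD(R) = 19.2, E[R] = -213

R = -3U + 15 is linear with a = -3, b = 15.
variance of U = 6.4² = 40.96.
variance of R = a²·variance of U = (-3)²·40.96 = 368.64 (the additive constant 15 does not affect variance).
SD(R) = |a|·SD(U) = |-3|·6.4 = 19.2.
E[R] = a·E[U] + b = (-3)·76 + 15 = -213.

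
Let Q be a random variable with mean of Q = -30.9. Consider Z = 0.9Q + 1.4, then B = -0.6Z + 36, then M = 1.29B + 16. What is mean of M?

mean of M = 82.88134

mean of Z = 0.9·(-30.9) + 1.4 = -26.41.
mean of B = (-0.6)·(-26.41) + 36 = 51.846.
mean of M = 1.29·51.846 + 16 = 82.88134.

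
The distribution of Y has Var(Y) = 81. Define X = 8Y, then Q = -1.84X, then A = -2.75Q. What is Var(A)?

Var(A) = 132729.0624

Var(X) = 8²·81 = 5184.
Var(Q) = (-1.84)²·5184 = 17550.9504.
Var(A) = (-2.75)²·17550.9504 = 132729.0624.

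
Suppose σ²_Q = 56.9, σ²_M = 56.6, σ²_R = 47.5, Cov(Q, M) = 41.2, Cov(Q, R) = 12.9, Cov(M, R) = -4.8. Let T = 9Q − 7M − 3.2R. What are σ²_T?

σ²_T = 1719.42

σ²_T = a²·σ²_Q + b²·σ²_M + c²·σ²_R + 2ab·Cov(Q, M) + 2ac·Cov(Q, R) + 2bc·Cov(M, R), with a = 9, b = -7, c = -3.2.
= 4608.9 + 2773.4 + 486.4 + (-5191.2) + (-743.04) + (-215.04)
= 1719.42.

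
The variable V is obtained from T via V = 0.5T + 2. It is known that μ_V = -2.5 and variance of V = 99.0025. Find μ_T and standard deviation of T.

μ_T = -9, standard deviation of T = 19.9

From V = 0.5T + 2: μ_V = a·μ_T + b, so μ_T = (μ_V − b)/a = (-2.5 − 2)/0.5 = -9.
standard deviation of V = √99.0025 = 9.95.
standard deviation of V = |a|·standard deviation of T, so standard deviation of T = 9.95/|0.5| = 19.9.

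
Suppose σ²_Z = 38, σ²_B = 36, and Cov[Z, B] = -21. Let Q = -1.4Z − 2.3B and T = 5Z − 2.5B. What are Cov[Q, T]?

Cov[Q, T] = 109

By bilinearity, Cov[Q, T] = ac·σ²_Z + bd·σ²_B + (ad+bc)·Cov[Z, B], with a=-1.4, b=-2.3, c=5, d=-2.5.
ac·σ²_Z = (-1.4)·5·38 = -266
bd·σ²_B = (-2.3)·(-2.5)·36 = 207
(ad+bc)·Cov[Z, B] = (-8)·(-21) = 168
Cov[Q, T] = -266 + 207 + 168 = 109.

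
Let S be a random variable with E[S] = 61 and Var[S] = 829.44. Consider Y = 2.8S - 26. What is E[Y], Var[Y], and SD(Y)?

Y = 2.8S - 26 is linear with a = 2.8, b = -26.
E[Y] = a·E[S] + b = 2.8·61 + (-26) = 144.8.
Var[Y] = a²·Var[S] = 2.8²·829.44 = 6502.8096 (the additive constant -26 does not affect variance).
SD(S) = √829.44 = 28.8.
SD(Y) = |a|·SD(S) = |2.8|·28.8 = 80.64.

E[Y] = 144.8, Var[Y] = 6502.8096, SD(Y) = 80.64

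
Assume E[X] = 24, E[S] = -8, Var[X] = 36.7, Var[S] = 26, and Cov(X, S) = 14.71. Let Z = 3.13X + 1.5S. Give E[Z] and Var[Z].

E[Z] = 3.13·E[X] + 1.5·E[S] = 3.13·24 + 1.5·(-8) = 63.12.
Var[Z] = a²·Var[X] + b²·Var[S] + 2ab·Cov(X, S) with a = 3.13, b = 1.5.
= 3.13²·36.7 + 1.5²·26 + 2·3.13·1.5·14.71
= 359.54623 + 58.5 + 138.1269 = 556.17313.

E[Z] = 63.12, Var[Z] = 556.17313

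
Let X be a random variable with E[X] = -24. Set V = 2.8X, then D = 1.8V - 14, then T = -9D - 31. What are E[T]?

E[V] = 2.8·(-24) = -67.2.
E[D] = 1.8·(-67.2) + (-14) = -134.96.
E[T] = (-9)·(-134.96) + (-31) = 1183.64.

E[T] = 1183.64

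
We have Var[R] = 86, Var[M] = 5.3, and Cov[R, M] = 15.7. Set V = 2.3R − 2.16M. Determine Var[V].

Var[V] = 323.67248

Var[V] = a²·Var[R] + b²·Var[M] + 2ab·Cov[R, M] with a = 2.3, b = -2.16.
= 2.3²·86 + (-2.16)²·5.3 + 2·2.3·(-2.16)·15.7
= 454.94 + 24.72768 + (-155.9952) = 323.67248.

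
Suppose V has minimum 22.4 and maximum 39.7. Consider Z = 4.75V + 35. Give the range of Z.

Range of V = 39.7 − 22.4 = 17.3.
Range(Z) = |a|·Range(V) = |4.75|·17.3 = 82.175.

Range(Z) = 82.175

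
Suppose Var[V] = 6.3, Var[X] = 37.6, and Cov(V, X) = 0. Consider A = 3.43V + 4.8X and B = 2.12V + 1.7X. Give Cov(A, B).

By bilinearity, Cov(A, B) = ac·Var[V] + bd·Var[X] + (ad+bc)·Cov(V, X), with a=3.43, b=4.8, c=2.12, d=1.7.
ac·Var[V] = 3.43·2.12·6.3 = 45.81108
bd·Var[X] = 4.8·1.7·37.6 = 306.816
(ad+bc)·Cov(V, X) = (16.007)·0 = 0
Cov(A, B) = 45.81108 + 306.816 + 0 = 352.62708.

Cov(A, B) = 352.62708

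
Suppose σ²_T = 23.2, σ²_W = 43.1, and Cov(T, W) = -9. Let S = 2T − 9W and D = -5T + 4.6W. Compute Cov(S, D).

By bilinearity, Cov(S, D) = ac·σ²_T + bd·σ²_W + (ad+bc)·Cov(T, W), with a=2, b=-9, c=-5, d=4.6.
ac·σ²_T = 2·(-5)·23.2 = -232
bd·σ²_W = (-9)·4.6·43.1 = -1784.34
(ad+bc)·Cov(T, W) = (54.2)·(-9) = -487.8
Cov(S, D) = -232 + (-1784.34) + (-487.8) = -2504.14.

Cov(S, D) = -2504.14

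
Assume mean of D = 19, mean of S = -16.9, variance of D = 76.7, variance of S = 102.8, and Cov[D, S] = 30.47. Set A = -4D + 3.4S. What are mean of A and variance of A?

mean of A = -133.46, variance of A = 1586.784

mean of A = (-4)·mean of D + 3.4·mean of S = (-4)·19 + 3.4·(-16.9) = -133.46.
variance of A = a²·variance of D + b²·variance of S + 2ab·Cov[D, S] with a = -4, b = 3.4.
= (-4)²·76.7 + 3.4²·102.8 + 2·(-4)·3.4·30.47
= 1227.2 + 1188.368 + (-828.784) = 1586.784.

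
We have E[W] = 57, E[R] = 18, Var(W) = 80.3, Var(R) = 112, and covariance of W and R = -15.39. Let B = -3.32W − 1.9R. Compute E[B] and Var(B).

E[B] = -223.44, Var(B) = 1095.25848

E[B] = (-3.32)·E[W] + (-1.9)·E[R] = (-3.32)·57 + (-1.9)·18 = -223.44.
Var(B) = a²·Var(W) + b²·Var(R) + 2ab·covariance of W and R with a = -3.32, b = -1.9.
= (-3.32)²·80.3 + (-1.9)²·112 + 2·(-3.32)·(-1.9)·(-15.39)
= 885.09872 + 404.32 + (-194.16024) = 1095.25848.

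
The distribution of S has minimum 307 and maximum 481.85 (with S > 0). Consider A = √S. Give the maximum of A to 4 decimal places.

√S is increasing on this domain, so max(A) comes from max(S) = 481.85: max(A) = √(481.85) ≈ 21.9511.

max(A) = 21.9511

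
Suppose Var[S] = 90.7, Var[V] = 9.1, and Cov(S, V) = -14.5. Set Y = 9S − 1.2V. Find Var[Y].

Var[Y] = a²·Var[S] + b²·Var[V] + 2ab·Cov(S, V) with a = 9, b = -1.2.
= 9²·90.7 + (-1.2)²·9.1 + 2·9·(-1.2)·(-14.5)
= 7346.7 + 13.104 + 313.2 = 7673.004.

Var[Y] = 7673.004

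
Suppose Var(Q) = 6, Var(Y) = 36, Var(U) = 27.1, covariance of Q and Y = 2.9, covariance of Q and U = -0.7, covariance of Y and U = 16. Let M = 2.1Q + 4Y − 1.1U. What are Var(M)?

Var(M) = a²·Var(Q) + b²·Var(Y) + c²·Var(U) + 2ab·covariance of Q and Y + 2ac·covariance of Q and U + 2bc·covariance of Y and U, with a = 2.1, b = 4, c = -1.1.
= 26.46 + 576 + 32.791 + 48.72 + 3.234 + (-140.8)
= 546.405.

Var(M) = 546.405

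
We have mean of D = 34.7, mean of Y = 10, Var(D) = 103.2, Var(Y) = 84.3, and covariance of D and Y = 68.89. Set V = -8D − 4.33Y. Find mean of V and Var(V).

mean of V = -320.9, Var(V) = 12958.03147

mean of V = (-8)·mean of D + (-4.33)·mean of Y = (-8)·34.7 + (-4.33)·10 = -320.9.
Var(V) = a²·Var(D) + b²·Var(Y) + 2ab·covariance of D and Y with a = -8, b = -4.33.
= (-8)²·103.2 + (-4.33)²·84.3 + 2·(-8)·(-4.33)·68.89
= 6604.8 + 1580.53227 + 4772.6992 = 12958.03147.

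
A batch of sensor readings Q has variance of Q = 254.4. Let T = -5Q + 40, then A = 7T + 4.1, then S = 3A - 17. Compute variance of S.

variance of T = (-5)²·254.4 = 6360.
variance of A = 7²·6360 = 311640.
variance of S = 3²·311640 = 2804760.

variance of S = 2804760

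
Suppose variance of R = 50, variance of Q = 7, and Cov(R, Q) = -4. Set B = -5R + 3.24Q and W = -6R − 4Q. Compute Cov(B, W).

Cov(B, W) = 1407.04

By bilinearity, Cov(B, W) = ac·variance of R + bd·variance of Q + (ad+bc)·Cov(R, Q), with a=-5, b=3.24, c=-6, d=-4.
ac·variance of R = (-5)·(-6)·50 = 1500
bd·variance of Q = 3.24·(-4)·7 = -90.72
(ad+bc)·Cov(R, Q) = (0.56)·(-4) = -2.24
Cov(B, W) = 1500 + (-90.72) + (-2.24) = 1407.04.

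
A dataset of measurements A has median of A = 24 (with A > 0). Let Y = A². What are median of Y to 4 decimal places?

median of Y = 576

A² is monotone on this domain, so median of Y = square(24) = 576.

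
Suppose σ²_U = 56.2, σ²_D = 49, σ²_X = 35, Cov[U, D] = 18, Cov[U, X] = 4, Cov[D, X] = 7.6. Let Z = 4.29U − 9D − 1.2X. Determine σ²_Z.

σ²_Z = a²·σ²_U + b²·σ²_D + c²·σ²_X + 2ab·Cov[U, D] + 2ac·Cov[U, X] + 2bc·Cov[D, X], with a = 4.29, b = -9, c = -1.2.
= 1034.31042 + 3969 + 50.4 + (-1389.96) + (-41.184) + 164.16
= 3786.72642.

σ²_Z = 3786.72642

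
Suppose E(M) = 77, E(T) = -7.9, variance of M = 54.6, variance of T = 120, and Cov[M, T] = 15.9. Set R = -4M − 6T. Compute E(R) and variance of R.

E(R) = (-4)·E(M) + (-6)·E(T) = (-4)·77 + (-6)·(-7.9) = -260.6.
variance of R = a²·variance of M + b²·variance of T + 2ab·Cov[M, T] with a = -4, b = -6.
= (-4)²·54.6 + (-6)²·120 + 2·(-4)·(-6)·15.9
= 873.6 + 4320 + 763.2 = 5956.8.

E(R) = -260.6, variance of R = 5956.8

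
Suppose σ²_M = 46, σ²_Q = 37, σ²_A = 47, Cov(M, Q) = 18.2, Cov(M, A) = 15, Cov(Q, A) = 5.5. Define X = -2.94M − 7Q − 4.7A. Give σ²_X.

σ²_X = 4774.3876

σ²_X = a²·σ²_M + b²·σ²_Q + c²·σ²_A + 2ab·Cov(M, Q) + 2ac·Cov(M, A) + 2bc·Cov(Q, A), with a = -2.94, b = -7, c = -4.7.
= 397.6056 + 1813 + 1038.23 + 749.112 + 414.54 + 361.9
= 4774.3876.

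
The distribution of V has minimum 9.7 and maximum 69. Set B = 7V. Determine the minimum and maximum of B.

a = 7 > 0, so min(B) = a·min(V)+b = 7·9.7 = 67.9 and max(B) = 7·69 = 483.

min(B) = 67.9, max(B) = 483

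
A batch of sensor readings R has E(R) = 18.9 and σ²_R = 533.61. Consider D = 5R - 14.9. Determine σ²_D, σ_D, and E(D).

D = 5R - 14.9 is linear with a = 5, b = -14.9.
σ²_D = a²·σ²_R = 5²·533.61 = 13340.25 (the additive constant -14.9 does not affect variance).
σ_R = √533.61 = 23.1.
σ_D = |a|·σ_R = |5|·23.1 = 115.5.
E(D) = a·E(R) + b = 5·18.9 + (-14.9) = 79.6.

σ²_D = 13340.25, σ_D = 115.5, E(D) = 79.6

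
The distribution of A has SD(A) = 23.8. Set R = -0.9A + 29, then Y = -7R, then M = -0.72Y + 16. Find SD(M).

SD(M) = 107.9568

SD(R) = |-0.9|·23.8 = 21.42.
SD(Y) = |-7|·21.42 = 149.94.
SD(M) = |-0.72|·149.94 = 107.9568.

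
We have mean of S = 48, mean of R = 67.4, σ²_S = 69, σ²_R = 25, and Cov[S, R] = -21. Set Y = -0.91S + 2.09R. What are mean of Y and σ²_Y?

mean of Y = 97.186, σ²_Y = 246.2212

mean of Y = (-0.91)·mean of S + 2.09·mean of R = (-0.91)·48 + 2.09·67.4 = 97.186.
σ²_Y = a²·σ²_S + b²·σ²_R + 2ab·Cov[S, R] with a = -0.91, b = 2.09.
= (-0.91)²·69 + 2.09²·25 + 2·(-0.91)·2.09·(-21)
= 57.1389 + 109.2025 + 79.8798 = 246.2212.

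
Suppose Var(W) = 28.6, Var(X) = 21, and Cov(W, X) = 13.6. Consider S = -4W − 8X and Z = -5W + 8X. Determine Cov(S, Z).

Cov(S, Z) = -663.2

By bilinearity, Cov(S, Z) = ac·Var(W) + bd·Var(X) + (ad+bc)·Cov(W, X), with a=-4, b=-8, c=-5, d=8.
ac·Var(W) = (-4)·(-5)·28.6 = 572
bd·Var(X) = (-8)·8·21 = -1344
(ad+bc)·Cov(W, X) = (8)·13.6 = 108.8
Cov(S, Z) = 572 + (-1344) + 108.8 = -663.2.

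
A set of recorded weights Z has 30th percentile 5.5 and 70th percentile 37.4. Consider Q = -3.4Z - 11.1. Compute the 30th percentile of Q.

Since a = -3.4 < 0 the transformation is decreasing, reversing order: the 30th percentile of Q corresponds to the 70th percentile of Z.
So P_{30}(Q) = a·P_{70}(Z) + b = (-3.4)·37.4 + (-11.1) = -138.26.

30th percentile of Q = -138.26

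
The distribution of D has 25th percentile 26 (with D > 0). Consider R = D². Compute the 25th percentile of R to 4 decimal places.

25th percentile of R = 676

D² is increasing, so P_{25}(R) = g(P_{25}(D)) = 676.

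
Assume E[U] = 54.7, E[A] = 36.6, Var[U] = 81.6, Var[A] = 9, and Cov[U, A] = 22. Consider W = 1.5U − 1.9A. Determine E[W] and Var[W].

E[W] = 1.5·E[U] + (-1.9)·E[A] = 1.5·54.7 + (-1.9)·36.6 = 12.51.
Var[W] = a²·Var[U] + b²·Var[A] + 2ab·Cov[U, A] with a = 1.5, b = -1.9.
= 1.5²·81.6 + (-1.9)²·9 + 2·1.5·(-1.9)·22
= 183.6 + 32.49 + (-125.4) = 90.69.

E[W] = 12.51, Var[W] = 90.69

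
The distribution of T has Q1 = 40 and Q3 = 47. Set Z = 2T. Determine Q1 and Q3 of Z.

Q1(Z) = 80, Q3(Z) = 94

a = 2 > 0: Q1(Z) = a·Q1(T)+b = 80, Q3(Z) = a·Q3(T)+b = 94.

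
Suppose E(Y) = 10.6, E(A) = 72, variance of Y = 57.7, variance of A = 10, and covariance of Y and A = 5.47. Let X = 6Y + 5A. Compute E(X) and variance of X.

E(X) = 423.6, variance of X = 2655.4

E(X) = 6·E(Y) + 5·E(A) = 6·10.6 + 5·72 = 423.6.
variance of X = a²·variance of Y + b²·variance of A + 2ab·covariance of Y and A with a = 6, b = 5.
= 6²·57.7 + 5²·10 + 2·6·5·5.47
= 2077.2 + 250 + 328.2 = 2655.4.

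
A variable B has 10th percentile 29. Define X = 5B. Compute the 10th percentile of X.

Since a = 5 > 0 the transformation is increasing, so the 10th percentile of X = a·(P_{10} of B) + b = 5·29 = 145.

10th percentile of X = 145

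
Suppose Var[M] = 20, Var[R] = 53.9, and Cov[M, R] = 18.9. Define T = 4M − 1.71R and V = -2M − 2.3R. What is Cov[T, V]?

By bilinearity, Cov[T, V] = ac·Var[M] + bd·Var[R] + (ad+bc)·Cov[M, R], with a=4, b=-1.71, c=-2, d=-2.3.
ac·Var[M] = 4·(-2)·20 = -160
bd·Var[R] = (-1.71)·(-2.3)·53.9 = 211.9887
(ad+bc)·Cov[M, R] = (-5.78)·18.9 = -109.242
Cov[T, V] = -160 + 211.9887 + (-109.242) = -57.2533.

Cov[T, V] = -57.2533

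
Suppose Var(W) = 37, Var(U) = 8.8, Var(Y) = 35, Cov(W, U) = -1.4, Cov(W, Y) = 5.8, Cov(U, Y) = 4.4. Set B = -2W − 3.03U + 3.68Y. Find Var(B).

Var(B) = a²·Var(W) + b²·Var(U) + c²·Var(Y) + 2ab·Cov(W, U) + 2ac·Cov(W, Y) + 2bc·Cov(U, Y), with a = -2, b = -3.03, c = 3.68.
= 148 + 80.79192 + 473.984 + (-16.968) + (-85.376) + (-98.12352)
= 502.3084.

Var(B) = 502.3084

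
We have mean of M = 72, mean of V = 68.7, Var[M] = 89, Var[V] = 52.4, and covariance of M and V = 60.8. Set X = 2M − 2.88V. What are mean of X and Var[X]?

mean of X = 2·mean of M + (-2.88)·mean of V = 2·72 + (-2.88)·68.7 = -53.856.
Var[X] = a²·Var[M] + b²·Var[V] + 2ab·covariance of M and V with a = 2, b = -2.88.
= 2²·89 + (-2.88)²·52.4 + 2·2·(-2.88)·60.8
= 356 + 434.62656 + (-700.416) = 90.21056.

mean of X = -53.856, Var[X] = 90.21056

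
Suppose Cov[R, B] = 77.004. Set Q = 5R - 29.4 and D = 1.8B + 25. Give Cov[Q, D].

Cov[Q, D] = a·c·Cov[R, B] = 5·1.8·77.004 = 693.036. Additive constants drop out.

Cov[Q, D] = 693.036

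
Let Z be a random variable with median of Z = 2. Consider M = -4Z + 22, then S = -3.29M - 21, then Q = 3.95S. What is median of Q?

median of Q = -264.887

median of M = (-4)·2 + 22 = 14.
median of S = (-3.29)·14 + (-21) = -67.06.
median of Q = 3.95·(-67.06) = -264.887.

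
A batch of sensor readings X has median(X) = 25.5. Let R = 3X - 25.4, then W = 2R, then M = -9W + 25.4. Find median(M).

median(M) = -894.4

median(R) = 3·25.5 + (-25.4) = 51.1.
median(W) = 2·51.1 = 102.2.
median(M) = (-9)·102.2 + 25.4 = -894.4.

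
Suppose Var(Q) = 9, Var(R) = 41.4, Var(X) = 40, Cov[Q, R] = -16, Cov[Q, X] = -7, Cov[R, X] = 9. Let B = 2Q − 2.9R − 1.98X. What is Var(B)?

Var(B) = a²·Var(Q) + b²·Var(R) + c²·Var(X) + 2ab·Cov[Q, R] + 2ac·Cov[Q, X] + 2bc·Cov[R, X], with a = 2, b = -2.9, c = -1.98.
= 36 + 348.174 + 156.816 + 185.6 + 55.44 + 103.356
= 885.386.

Var(B) = 885.386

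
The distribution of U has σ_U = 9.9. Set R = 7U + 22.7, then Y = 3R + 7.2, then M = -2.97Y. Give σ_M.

σ_R = |7|·9.9 = 69.3.
σ_Y = |3|·69.3 = 207.9.
σ_M = |-2.97|·207.9 = 617.463.

σ_M = 617.463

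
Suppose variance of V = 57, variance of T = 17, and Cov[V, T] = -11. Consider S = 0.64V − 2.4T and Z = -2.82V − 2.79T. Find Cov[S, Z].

Cov[S, Z] = -43.848

By bilinearity, Cov[S, Z] = ac·variance of V + bd·variance of T + (ad+bc)·Cov[V, T], with a=0.64, b=-2.4, c=-2.82, d=-2.79.
ac·variance of V = 0.64·(-2.82)·57 = -102.8736
bd·variance of T = (-2.4)·(-2.79)·17 = 113.832
(ad+bc)·Cov[V, T] = (4.9824)·(-11) = -54.8064
Cov[S, Z] = -102.8736 + 113.832 + (-54.8064) = -43.848.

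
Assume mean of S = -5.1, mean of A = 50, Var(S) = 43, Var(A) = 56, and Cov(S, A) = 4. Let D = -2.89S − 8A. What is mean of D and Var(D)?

mean of D = -385.261, Var(D) = 4128.1003

mean of D = (-2.89)·mean of S + (-8)·mean of A = (-2.89)·(-5.1) + (-8)·50 = -385.261.
Var(D) = a²·Var(S) + b²·Var(A) + 2ab·Cov(S, A) with a = -2.89, b = -8.
= (-2.89)²·43 + (-8)²·56 + 2·(-2.89)·(-8)·4
= 359.1403 + 3584 + 184.96 = 4128.1003.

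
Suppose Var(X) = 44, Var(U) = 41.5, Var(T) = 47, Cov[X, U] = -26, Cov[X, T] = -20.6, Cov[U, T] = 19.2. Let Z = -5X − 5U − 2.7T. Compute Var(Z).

Var(Z) = a²·Var(X) + b²·Var(U) + c²·Var(T) + 2ab·Cov[X, U] + 2ac·Cov[X, T] + 2bc·Cov[U, T], with a = -5, b = -5, c = -2.7.
= 1100 + 1037.5 + 342.63 + (-1300) + (-556.2) + 518.4
= 1142.33.

Var(Z) = 1142.33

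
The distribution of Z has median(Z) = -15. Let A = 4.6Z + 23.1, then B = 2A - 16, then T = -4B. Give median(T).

median(T) = 431.2

median(A) = 4.6·(-15) + 23.1 = -45.9.
median(B) = 2·(-45.9) + (-16) = -107.8.
median(T) = (-4)·(-107.8) = 431.2.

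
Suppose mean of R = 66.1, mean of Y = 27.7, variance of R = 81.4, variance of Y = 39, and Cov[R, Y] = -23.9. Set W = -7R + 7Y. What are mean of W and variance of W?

mean of W = (-7)·mean of R + 7·mean of Y = (-7)·66.1 + 7·27.7 = -268.8.
variance of W = a²·variance of R + b²·variance of Y + 2ab·Cov[R, Y] with a = -7, b = 7.
= (-7)²·81.4 + 7²·39 + 2·(-7)·7·(-23.9)
= 3988.6 + 1911 + 2342.2 = 8241.8.

mean of W = -268.8, variance of W = 8241.8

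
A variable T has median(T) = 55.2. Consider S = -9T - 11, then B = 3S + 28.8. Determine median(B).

median(B) = -1494.6

median(S) = (-9)·55.2 + (-11) = -507.8.
median(B) = 3·(-507.8) + 28.8 = -1494.6.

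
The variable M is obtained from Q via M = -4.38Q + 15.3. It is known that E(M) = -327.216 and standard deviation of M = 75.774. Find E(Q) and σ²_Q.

From M = -4.38Q + 15.3: E(M) = a·E(Q) + b, so E(Q) = (E(M) − b)/a = (-327.216 − 15.3)/(-4.38) = 78.2.
σ²_M = 75.774² = 5741.699076.
σ²_M = a²·σ²_Q, so σ²_Q = 5741.699076/(-4.38)² = 299.29.

E(Q) = 78.2, σ²_Q = 299.29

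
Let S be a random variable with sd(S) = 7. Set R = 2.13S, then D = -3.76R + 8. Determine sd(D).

sd(R) = |2.13|·7 = 14.91.
sd(D) = |-3.76|·14.91 = 56.0616.

sd(D) = 56.0616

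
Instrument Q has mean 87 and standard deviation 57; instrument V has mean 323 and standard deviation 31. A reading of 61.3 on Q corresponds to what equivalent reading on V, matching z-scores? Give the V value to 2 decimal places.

V = 309.02

z = (61.3 − 87)/57 ≈ -0.4509.
V = 323 + z·31 = 323 + (61.3 − 87)·31/57 ≈ 309.02.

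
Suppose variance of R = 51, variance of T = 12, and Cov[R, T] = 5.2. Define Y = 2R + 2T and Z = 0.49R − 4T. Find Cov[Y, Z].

By bilinearity, Cov[Y, Z] = ac·variance of R + bd·variance of T + (ad+bc)·Cov[R, T], with a=2, b=2, c=0.49, d=-4.
ac·variance of R = 2·0.49·51 = 49.98
bd·variance of T = 2·(-4)·12 = -96
(ad+bc)·Cov[R, T] = (-7.02)·5.2 = -36.504
Cov[Y, Z] = 49.98 + (-96) + (-36.504) = -82.524.

Cov[Y, Z] = -82.524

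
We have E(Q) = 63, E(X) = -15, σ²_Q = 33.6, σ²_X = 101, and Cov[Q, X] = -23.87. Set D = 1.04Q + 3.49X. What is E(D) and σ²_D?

E(D) = 1.04·E(Q) + 3.49·E(X) = 1.04·63 + 3.49·(-15) = 13.17.
σ²_D = a²·σ²_Q + b²·σ²_X + 2ab·Cov[Q, X] with a = 1.04, b = 3.49.
= 1.04²·33.6 + 3.49²·101 + 2·1.04·3.49·(-23.87)
= 36.34176 + 1230.1901 + (-173.277104) = 1093.254756.

E(D) = 13.17, σ²_D = 1093.254756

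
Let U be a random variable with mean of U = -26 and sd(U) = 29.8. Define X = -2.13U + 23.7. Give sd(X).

sd(X) = 63.474

X = -2.13U + 23.7 is linear with a = -2.13, b = 23.7.
sd(X) = |a|·sd(U) = |-2.13|·29.8 = 63.474.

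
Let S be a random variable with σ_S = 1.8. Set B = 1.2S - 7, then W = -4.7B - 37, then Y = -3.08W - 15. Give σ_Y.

σ_Y = 31.26816

σ_B = |1.2|·1.8 = 2.16.
σ_W = |-4.7|·2.16 = 10.152.
σ_Y = |-3.08|·10.152 = 31.26816.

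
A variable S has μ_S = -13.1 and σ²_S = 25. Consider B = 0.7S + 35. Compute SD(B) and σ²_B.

SD(B) = 3.5, σ²_B = 12.25

B = 0.7S + 35 is linear with a = 0.7, b = 35.
SD(S) = √25 = 5.
SD(B) = |a|·SD(S) = |0.7|·5 = 3.5.
σ²_B = a²·σ²_S = 0.7²·25 = 12.25 (the additive constant 35 does not affect variance).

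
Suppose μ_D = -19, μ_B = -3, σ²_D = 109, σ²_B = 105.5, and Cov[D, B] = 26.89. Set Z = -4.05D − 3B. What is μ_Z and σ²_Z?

μ_Z = 85.95, σ²_Z = 3390.7995

μ_Z = (-4.05)·μ_D + (-3)·μ_B = (-4.05)·(-19) + (-3)·(-3) = 85.95.
σ²_Z = a²·σ²_D + b²·σ²_B + 2ab·Cov[D, B] with a = -4.05, b = -3.
= (-4.05)²·109 + (-3)²·105.5 + 2·(-4.05)·(-3)·26.89
= 1787.8725 + 949.5 + 653.427 = 3390.7995.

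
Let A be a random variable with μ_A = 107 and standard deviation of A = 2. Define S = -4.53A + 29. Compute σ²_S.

S = -4.53A + 29 is linear with a = -4.53, b = 29.
σ²_A = 2² = 4.
σ²_S = a²·σ²_A = (-4.53)²·4 = 82.0836 (the additive constant 29 does not affect variance).

σ²_S = 82.0836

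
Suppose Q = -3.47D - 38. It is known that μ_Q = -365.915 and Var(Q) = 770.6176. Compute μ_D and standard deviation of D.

From Q = -3.47D - 38: μ_Q = a·μ_D + b, so μ_D = (μ_Q − b)/a = (-365.915 − (-38))/(-3.47) = 94.5.
standard deviation of Q = √770.6176 = 27.76.
standard deviation of Q = |a|·standard deviation of D, so standard deviation of D = 27.76/|-3.47| = 8.

μ_D = 94.5, standard deviation of D = 8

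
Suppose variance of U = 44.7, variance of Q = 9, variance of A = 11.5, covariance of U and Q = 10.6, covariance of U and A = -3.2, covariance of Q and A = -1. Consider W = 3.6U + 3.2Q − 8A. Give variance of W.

variance of W = 1887.216

variance of W = a²·variance of U + b²·variance of Q + c²·variance of A + 2ab·covariance of U and Q + 2ac·covariance of U and A + 2bc·covariance of Q and A, with a = 3.6, b = 3.2, c = -8.
= 579.312 + 92.16 + 736 + 244.224 + 184.32 + 51.2
= 1887.216.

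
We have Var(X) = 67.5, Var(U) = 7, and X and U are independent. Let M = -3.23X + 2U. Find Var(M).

Var(M) = a²·Var(X) + b²·Var(U) + 2ab·Cov[X, U] with a = -3.23, b = 2.
Independence gives Cov[X, U] = 0.
= (-3.23)²·67.5 + 2²·7 + 2·(-3.23)·2·0
= 704.22075 + 28 + 0 = 732.22075.

Var(M) = 732.22075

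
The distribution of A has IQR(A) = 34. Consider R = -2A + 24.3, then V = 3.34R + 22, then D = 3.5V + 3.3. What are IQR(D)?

IQR(R) = |-2|·34 = 68.
IQR(V) = |3.34|·68 = 227.12.
IQR(D) = |3.5|·227.12 = 794.92.

IQR(D) = 794.92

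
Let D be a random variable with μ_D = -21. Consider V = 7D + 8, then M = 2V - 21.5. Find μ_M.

μ_V = 7·(-21) + 8 = -139.
μ_M = 2·(-139) + (-21.5) = -299.5.

μ_M = -299.5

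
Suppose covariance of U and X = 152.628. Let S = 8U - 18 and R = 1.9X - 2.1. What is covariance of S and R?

covariance of S and R = 2319.9456

covariance of S and R = a·c·covariance of U and X = 8·1.9·152.628 = 2319.9456. Additive constants drop out.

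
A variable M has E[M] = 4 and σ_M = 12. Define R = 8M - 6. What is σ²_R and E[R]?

σ²_R = 9216, E[R] = 26

R = 8M - 6 is linear with a = 8, b = -6.
σ²_M = 12² = 144.
σ²_R = a²·σ²_M = 8²·144 = 9216 (the additive constant -6 does not affect variance).
E[R] = a·E[M] + b = 8·4 + (-6) = 26.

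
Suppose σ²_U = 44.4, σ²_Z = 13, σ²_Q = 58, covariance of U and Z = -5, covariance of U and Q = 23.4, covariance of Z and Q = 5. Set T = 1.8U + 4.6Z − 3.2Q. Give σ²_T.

σ²_T = 513.288

σ²_T = a²·σ²_U + b²·σ²_Z + c²·σ²_Q + 2ab·covariance of U and Z + 2ac·covariance of U and Q + 2bc·covariance of Z and Q, with a = 1.8, b = 4.6, c = -3.2.
= 143.856 + 275.08 + 593.92 + (-82.8) + (-269.568) + (-147.2)
= 513.288.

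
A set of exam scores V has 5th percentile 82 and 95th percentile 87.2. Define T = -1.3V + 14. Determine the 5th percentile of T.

5th percentile of T = -99.36

Since a = -1.3 < 0 the transformation is decreasing, reversing order: the 5th percentile of T corresponds to the 95th percentile of V.
So P_{5}(T) = a·P_{95}(V) + b = (-1.3)·87.2 + 14 = -99.36.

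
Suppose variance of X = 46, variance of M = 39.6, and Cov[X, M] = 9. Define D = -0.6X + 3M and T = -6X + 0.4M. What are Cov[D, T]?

Cov[D, T] = 48.96

By bilinearity, Cov[D, T] = ac·variance of X + bd·variance of M + (ad+bc)·Cov[X, M], with a=-0.6, b=3, c=-6, d=0.4.
ac·variance of X = (-0.6)·(-6)·46 = 165.6
bd·variance of M = 3·0.4·39.6 = 47.52
(ad+bc)·Cov[X, M] = (-18.24)·9 = -164.16
Cov[D, T] = 165.6 + 47.52 + (-164.16) = 48.96.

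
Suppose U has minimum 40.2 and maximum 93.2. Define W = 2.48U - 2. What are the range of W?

Range(W) = 131.44

Range of U = 93.2 − 40.2 = 53.
Range(W) = |a|·Range(U) = |2.48|·53 = 131.44.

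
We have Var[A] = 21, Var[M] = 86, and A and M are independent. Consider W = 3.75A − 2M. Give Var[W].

Var[W] = 639.3125

Var[W] = a²·Var[A] + b²·Var[M] + 2ab·covariance of A and M with a = 3.75, b = -2.
Independence gives covariance of A and M = 0.
= 3.75²·21 + (-2)²·86 + 2·3.75·(-2)·0
= 295.3125 + 344 + 0 = 639.3125.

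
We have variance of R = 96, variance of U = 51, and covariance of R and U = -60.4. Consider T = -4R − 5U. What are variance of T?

variance of T = a²·variance of R + b²·variance of U + 2ab·covariance of R and U with a = -4, b = -5.
= (-4)²·96 + (-5)²·51 + 2·(-4)·(-5)·(-60.4)
= 1536 + 1275 + (-2416) = 395.

variance of T = 395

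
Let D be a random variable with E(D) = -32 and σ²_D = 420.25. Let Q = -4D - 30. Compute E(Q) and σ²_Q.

Q = -4D - 30 is linear with a = -4, b = -30.
E(Q) = a·E(D) + b = (-4)·(-32) + (-30) = 98.
σ²_Q = a²·σ²_D = (-4)²·420.25 = 6724 (the additive constant -30 does not affect variance).

E(Q) = 98, σ²_Q = 6724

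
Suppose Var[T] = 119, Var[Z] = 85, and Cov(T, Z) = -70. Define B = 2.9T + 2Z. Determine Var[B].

Var[B] = a²·Var[T] + b²·Var[Z] + 2ab·Cov(T, Z) with a = 2.9, b = 2.
= 2.9²·119 + 2²·85 + 2·2.9·2·(-70)
= 1000.79 + 340 + (-812) = 528.79.

Var[B] = 528.79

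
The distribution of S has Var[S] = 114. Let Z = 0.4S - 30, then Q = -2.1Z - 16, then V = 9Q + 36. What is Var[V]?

Var[V] = 6515.5104

Var[Z] = 0.4²·114 = 18.24.
Var[Q] = (-2.1)²·18.24 = 80.4384.
Var[V] = 9²·80.4384 = 6515.5104.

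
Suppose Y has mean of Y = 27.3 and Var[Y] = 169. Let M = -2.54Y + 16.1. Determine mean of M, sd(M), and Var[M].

mean of M = -53.242, sd(M) = 33.02, Var[M] = 1090.3204

M = -2.54Y + 16.1 is linear with a = -2.54, b = 16.1.
mean of M = a·mean of Y + b = (-2.54)·27.3 + 16.1 = -53.242.
sd(Y) = √169 = 13.
sd(M) = |a|·sd(Y) = |-2.54|·13 = 33.02.
Var[M] = a²·Var[Y] = (-2.54)²·169 = 1090.3204 (the additive constant 16.1 does not affect variance).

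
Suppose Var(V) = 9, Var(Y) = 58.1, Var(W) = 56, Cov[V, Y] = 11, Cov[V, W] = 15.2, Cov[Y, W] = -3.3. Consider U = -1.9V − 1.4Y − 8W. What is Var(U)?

Var(U) = 4177.046

Var(U) = a²·Var(V) + b²·Var(Y) + c²·Var(W) + 2ab·Cov[V, Y] + 2ac·Cov[V, W] + 2bc·Cov[Y, W], with a = -1.9, b = -1.4, c = -8.
= 32.49 + 113.876 + 3584 + 58.52 + 462.08 + (-73.92)
= 4177.046.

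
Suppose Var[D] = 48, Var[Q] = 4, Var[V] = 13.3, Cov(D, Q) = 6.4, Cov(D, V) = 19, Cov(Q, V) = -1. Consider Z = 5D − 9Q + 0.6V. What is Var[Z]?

Var[Z] = a²·Var[D] + b²·Var[Q] + c²·Var[V] + 2ab·Cov(D, Q) + 2ac·Cov(D, V) + 2bc·Cov(Q, V), with a = 5, b = -9, c = 0.6.
= 1200 + 324 + 4.788 + (-576) + 114 + 10.8
= 1077.588.

Var[Z] = 1077.588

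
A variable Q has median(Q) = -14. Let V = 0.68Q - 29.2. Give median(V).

A linear map preserves order up to sign, so median(V) = a·median(Q) + b = 0.68·(-14) + (-29.2) = -38.72.

median(V) = -38.72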